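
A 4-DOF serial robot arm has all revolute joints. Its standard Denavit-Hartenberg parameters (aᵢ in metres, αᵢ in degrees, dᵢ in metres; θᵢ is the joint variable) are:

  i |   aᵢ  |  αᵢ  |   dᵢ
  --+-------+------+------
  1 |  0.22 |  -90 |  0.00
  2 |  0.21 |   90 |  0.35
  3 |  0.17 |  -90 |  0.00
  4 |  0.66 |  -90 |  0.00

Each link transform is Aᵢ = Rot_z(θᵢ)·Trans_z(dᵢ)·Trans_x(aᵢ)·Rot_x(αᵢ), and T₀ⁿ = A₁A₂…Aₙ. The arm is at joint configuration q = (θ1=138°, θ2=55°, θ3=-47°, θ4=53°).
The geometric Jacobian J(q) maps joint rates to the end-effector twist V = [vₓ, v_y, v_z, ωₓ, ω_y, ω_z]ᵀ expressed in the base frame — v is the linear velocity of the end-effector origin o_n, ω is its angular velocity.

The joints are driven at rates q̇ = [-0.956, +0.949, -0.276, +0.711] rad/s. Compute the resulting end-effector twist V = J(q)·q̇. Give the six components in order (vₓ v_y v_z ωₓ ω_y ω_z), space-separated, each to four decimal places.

0.9053 -0.8723 0.2261 -1.0131 -1.0173 -1.5403

o_n = [-0.0536, 0.1355, -0.7912]
J₁: ẑ×o_n = [-0.1355, -0.0536, 0.0000], ω = ẑ
J2: z=[-0.6691, -0.7431, 0.0000] o=[-0.1635, 0.1472, 0.0000] → [0.5880, -0.5294, 0.0894, -0.6691, -0.7431, 0.0000]
J3: z=[-0.6087, 0.5481, 0.5736] o=[-0.4872, -0.0323, -0.1720] → [-0.4357, -0.1283, -0.3398, -0.6087, 0.5481, 0.5736]
J4: z=[-0.7681, -0.2261, -0.5991] o=[-0.4534, 0.1046, -0.2670] → [0.1371, -0.6422, 0.0666, -0.7681, -0.2261, -0.5991]
V = J·q̇ = [0.9053, -0.8723, 0.2261, -1.0131, -1.0173, -1.5403]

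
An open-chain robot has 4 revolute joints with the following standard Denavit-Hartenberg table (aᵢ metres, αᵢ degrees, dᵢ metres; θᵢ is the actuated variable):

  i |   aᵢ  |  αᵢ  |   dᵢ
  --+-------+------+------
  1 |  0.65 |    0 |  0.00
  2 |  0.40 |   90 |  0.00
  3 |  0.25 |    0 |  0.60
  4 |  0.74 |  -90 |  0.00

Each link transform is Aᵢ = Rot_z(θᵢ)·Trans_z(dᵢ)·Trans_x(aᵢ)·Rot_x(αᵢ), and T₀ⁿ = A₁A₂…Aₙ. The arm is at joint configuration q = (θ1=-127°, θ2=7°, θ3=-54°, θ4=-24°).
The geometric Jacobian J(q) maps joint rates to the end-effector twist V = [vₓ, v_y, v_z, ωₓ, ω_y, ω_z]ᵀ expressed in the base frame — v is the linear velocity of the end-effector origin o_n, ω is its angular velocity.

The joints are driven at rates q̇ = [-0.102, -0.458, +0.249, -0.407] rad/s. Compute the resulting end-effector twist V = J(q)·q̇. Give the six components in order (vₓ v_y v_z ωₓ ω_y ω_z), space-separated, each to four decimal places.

o_n = [-1.2612, -0.8260, -0.9261]
J₁: ẑ×o_n = [0.8260, -1.2612, 0.0000], ω = ẑ
J2: z=[0.0000, 0.0000, 1.0000] o=[-0.3912, -0.5191, 0.0000] → [0.3069, -0.8700, 0.0000, 0.0000, 0.0000, 1.0000]
J3: z=[-0.8660, 0.5000, 0.0000] o=[-0.5912, -0.8655, 0.0000] → [-0.4630, -0.8020, 0.3008, -0.8660, 0.5000, 0.0000]
J4: z=[-0.8660, 0.5000, 0.0000] o=[-1.1843, -0.6928, -0.2023] → [-0.3619, -0.6269, 0.1539, -0.8660, 0.5000, 0.0000]
V = J·q̇ = [-0.1928, 0.5825, 0.0123, 0.1368, -0.0790, -0.5600]

-0.1928 0.5825 0.0123 0.1368 -0.0790 -0.5600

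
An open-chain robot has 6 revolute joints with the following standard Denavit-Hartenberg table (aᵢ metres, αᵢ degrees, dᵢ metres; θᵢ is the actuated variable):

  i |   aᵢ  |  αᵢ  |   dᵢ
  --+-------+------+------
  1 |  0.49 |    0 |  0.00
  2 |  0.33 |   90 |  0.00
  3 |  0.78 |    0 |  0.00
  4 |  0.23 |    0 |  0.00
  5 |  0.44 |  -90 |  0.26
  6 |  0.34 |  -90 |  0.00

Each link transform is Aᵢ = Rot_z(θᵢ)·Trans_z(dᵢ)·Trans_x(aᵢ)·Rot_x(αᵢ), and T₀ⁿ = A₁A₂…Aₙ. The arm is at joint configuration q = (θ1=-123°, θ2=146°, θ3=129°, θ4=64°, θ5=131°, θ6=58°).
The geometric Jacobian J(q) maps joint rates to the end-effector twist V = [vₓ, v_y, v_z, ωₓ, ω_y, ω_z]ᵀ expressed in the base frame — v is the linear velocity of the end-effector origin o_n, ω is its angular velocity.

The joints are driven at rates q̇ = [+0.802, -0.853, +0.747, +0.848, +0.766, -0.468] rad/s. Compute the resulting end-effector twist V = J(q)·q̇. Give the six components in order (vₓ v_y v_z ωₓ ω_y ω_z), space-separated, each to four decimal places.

o_n = [-0.1705, -0.3392, 0.1899]
J₁: ẑ×o_n = [0.3392, -0.1705, 0.0000], ω = ẑ
J2: z=[0.0000, 0.0000, 1.0000] o=[-0.2669, -0.4109, 0.0000] → [-0.0717, 0.0964, 0.0000, 0.0000, 0.0000, 1.0000]
J3: z=[0.3907, -0.9205, 0.0000] o=[0.0369, -0.2820, 0.0000] → [-0.1748, -0.0742, -0.2132, 0.3907, -0.9205, 0.0000]
J4: z=[0.3907, -0.9205, 0.0000] o=[-0.4150, -0.4738, 0.6062] → [0.3832, 0.1626, 0.2776, 0.3907, -0.9205, 0.0000]
J5: z=[0.3907, -0.9205, 0.0000] o=[-0.6212, -0.5614, 0.5544] → [0.3356, 0.1424, 0.5017, 0.3907, -0.9205, 0.0000]
J6: z=[0.5411, 0.2297, 0.8090] o=[-0.1920, -0.6616, 0.2958] → [-0.2851, 0.0747, 0.1695, 0.5411, 0.2297, 0.8090]
V = J·q̇ = [0.9181, -0.0623, 0.3811, 0.6693, -2.2808, -0.4296]

0.9181 -0.0623 0.3811 0.6693 -2.2808 -0.4296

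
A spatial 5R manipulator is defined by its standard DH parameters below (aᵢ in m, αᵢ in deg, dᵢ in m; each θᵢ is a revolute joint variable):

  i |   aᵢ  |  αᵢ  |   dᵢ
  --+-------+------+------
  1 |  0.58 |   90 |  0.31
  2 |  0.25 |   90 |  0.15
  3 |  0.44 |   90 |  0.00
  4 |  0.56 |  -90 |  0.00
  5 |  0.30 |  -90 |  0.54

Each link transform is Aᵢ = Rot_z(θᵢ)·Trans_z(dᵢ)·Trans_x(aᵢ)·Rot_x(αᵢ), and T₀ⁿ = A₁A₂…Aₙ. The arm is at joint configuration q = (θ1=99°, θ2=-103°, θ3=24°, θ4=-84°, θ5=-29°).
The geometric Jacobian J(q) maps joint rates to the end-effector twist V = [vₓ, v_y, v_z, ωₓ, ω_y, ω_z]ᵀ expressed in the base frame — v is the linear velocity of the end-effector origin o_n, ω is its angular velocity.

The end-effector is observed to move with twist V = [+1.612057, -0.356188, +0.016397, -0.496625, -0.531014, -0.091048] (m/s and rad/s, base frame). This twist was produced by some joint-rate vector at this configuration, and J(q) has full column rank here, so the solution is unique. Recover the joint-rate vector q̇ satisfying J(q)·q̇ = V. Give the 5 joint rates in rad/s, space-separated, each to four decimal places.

o_n = [0.2822, 1.0915, -1.1087]
J₁: ẑ×o_n = [-1.0915, 0.2822, 0.0000], ω = ẑ
J2: z=[0.9877, 0.1564, 0.0000] o=[-0.0907, 0.5729, 0.3100] → [-0.2219, 1.4013, 0.4539, 0.9877, 0.1564, 0.0000]
J3: z=[0.1524, -0.9624, 0.2250] o=[0.0662, 0.5408, 0.0664] → [1.0070, 0.2277, 0.2918, 0.1524, -0.9624, 0.2250]
J4: z=[-0.8880, -0.2333, -0.3963] o=[0.2571, 0.4795, -0.3253] → [0.4253, -0.7057, -0.5376, -0.8880, -0.2333, -0.3963]
J5: z=[0.4474, -0.2392, -0.8617] o=[0.1976, 1.0073, -0.5026] → [0.2175, 0.1983, 0.0579, 0.4474, -0.2392, -0.8617]
q̇ = J⁺·V = [-0.8880, 0.1160, 0.7090, 0.3550, -0.9030]

-0.8880 0.1160 0.7090 0.3550 -0.9030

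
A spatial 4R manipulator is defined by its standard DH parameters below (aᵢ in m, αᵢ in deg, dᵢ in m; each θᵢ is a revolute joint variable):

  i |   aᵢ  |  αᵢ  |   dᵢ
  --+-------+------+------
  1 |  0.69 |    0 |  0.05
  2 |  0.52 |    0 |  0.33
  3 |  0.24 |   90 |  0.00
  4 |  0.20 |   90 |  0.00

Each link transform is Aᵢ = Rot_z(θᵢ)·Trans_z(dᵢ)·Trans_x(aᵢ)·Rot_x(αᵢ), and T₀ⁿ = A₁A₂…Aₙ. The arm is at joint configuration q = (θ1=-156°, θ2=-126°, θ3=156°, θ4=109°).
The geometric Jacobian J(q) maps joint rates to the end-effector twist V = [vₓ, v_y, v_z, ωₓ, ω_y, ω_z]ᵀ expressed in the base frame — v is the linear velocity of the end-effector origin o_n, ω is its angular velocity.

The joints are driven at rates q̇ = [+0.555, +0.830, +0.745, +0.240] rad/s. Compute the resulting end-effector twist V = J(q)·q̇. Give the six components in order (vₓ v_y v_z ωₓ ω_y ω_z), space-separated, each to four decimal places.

o_n = [-0.6250, 0.0865, 0.5691]
J₁: ẑ×o_n = [-0.0865, -0.6250, 0.0000], ω = ẑ
J2: z=[0.0000, 0.0000, 1.0000] o=[-0.6303, -0.2806, 0.0500] → [-0.3672, 0.0053, 0.0000, 0.0000, 0.0000, 1.0000]
J3: z=[0.0000, 0.0000, 1.0000] o=[-0.5222, 0.2280, 0.3800] → [0.1415, -0.1028, 0.0000, 0.0000, 0.0000, 1.0000]
J4: z=[-0.8090, 0.5878, 0.0000] o=[-0.6633, 0.0338, 0.3800] → [0.1112, 0.1530, -0.0651, -0.8090, 0.5878, 0.0000]
V = J·q̇ = [-0.2207, -0.3823, -0.0156, -0.1942, 0.1411, 2.1300]

-0.2207 -0.3823 -0.0156 -0.1942 0.1411 2.1300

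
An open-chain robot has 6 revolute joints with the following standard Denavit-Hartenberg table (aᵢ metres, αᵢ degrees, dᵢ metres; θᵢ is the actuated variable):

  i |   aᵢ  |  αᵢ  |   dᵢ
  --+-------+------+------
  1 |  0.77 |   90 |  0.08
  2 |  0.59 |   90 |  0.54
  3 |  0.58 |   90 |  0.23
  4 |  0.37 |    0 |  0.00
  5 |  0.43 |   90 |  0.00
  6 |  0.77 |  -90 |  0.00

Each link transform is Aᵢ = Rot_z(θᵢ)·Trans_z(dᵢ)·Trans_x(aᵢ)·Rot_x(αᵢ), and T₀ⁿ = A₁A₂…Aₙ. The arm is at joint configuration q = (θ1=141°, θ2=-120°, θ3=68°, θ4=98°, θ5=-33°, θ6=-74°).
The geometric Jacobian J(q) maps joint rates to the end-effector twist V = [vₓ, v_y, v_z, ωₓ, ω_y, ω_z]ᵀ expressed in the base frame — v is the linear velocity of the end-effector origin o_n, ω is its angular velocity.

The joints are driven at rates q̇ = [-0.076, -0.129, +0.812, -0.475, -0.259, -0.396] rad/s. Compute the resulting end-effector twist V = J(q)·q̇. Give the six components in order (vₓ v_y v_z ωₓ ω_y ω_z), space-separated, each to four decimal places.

-0.4441 0.5313 0.5537 0.2249 -0.4225 1.1195

o_n = [1.2548, 0.9898, 0.4931]
J₁: ẑ×o_n = [-0.9898, 1.2548, 0.0000], ω = ẑ
J2: z=[0.6293, 0.7771, 0.0000] o=[-0.5984, 0.4846, 0.0800] → [0.3210, -0.2600, -1.1223, 0.6293, 0.7771, 0.0000]
J3: z=[0.6730, -0.5450, 0.5000] o=[-0.0293, 0.7186, -0.4310] → [-0.6392, 0.0202, 0.8824, 0.6730, -0.5450, 0.5000]
J4: z=[0.1245, -0.5829, -0.8030] o=[0.5483, 0.9428, -0.5041] → [-0.5435, -0.6915, 0.4177, 0.1245, -0.5829, -0.8030]
J5: z=[0.1245, -0.5829, -0.8030] o=[0.7574, 0.7121, -0.3042] → [-0.2417, -0.4987, 0.3245, 0.1245, -0.5829, -0.8030]
J6: z=[0.3763, 0.7765, -0.5053] o=[1.1522, 0.6092, -0.1683] → [0.7060, -0.3008, 0.0635, 0.3763, 0.7765, -0.5053]
V = J·q̇ = [-0.4441, 0.5313, 0.5537, 0.2249, -0.4225, 1.1195]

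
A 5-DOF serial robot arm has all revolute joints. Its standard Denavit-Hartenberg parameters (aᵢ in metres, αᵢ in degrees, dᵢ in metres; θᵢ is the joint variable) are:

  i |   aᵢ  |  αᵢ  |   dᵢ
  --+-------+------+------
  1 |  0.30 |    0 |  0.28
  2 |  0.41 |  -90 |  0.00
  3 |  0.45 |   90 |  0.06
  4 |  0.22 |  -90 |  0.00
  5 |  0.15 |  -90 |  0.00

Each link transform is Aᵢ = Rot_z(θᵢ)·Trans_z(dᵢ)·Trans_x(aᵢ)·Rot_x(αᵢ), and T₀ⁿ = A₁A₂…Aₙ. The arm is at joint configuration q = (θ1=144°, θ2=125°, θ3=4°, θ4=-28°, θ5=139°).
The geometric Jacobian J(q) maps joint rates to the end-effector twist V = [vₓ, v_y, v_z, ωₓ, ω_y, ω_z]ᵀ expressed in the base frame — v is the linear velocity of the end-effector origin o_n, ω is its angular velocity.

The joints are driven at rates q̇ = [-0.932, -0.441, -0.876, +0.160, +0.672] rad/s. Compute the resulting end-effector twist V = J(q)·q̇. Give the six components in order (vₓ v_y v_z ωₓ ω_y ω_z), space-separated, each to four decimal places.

-1.0899 0.1602 0.5490 -0.2883 -0.3209 -1.2354

o_n = [-0.2494, -0.7698, 0.1439]
J₁: ẑ×o_n = [0.7698, -0.2494, 0.0000], ω = ẑ
J2: z=[0.0000, 0.0000, 1.0000] o=[-0.2427, 0.1763, 0.2800] → [0.9461, -0.0066, 0.0000, 0.0000, 0.0000, 1.0000]
J3: z=[0.9998, -0.0175, 0.0000] o=[-0.2499, -0.2336, 0.2800] → [0.0024, 0.1361, -0.5361, 0.9998, -0.0175, 0.0000]
J4: z=[-0.0012, -0.0697, 0.9976] o=[-0.1977, -0.6835, 0.2486] → [0.0934, -0.0517, -0.0035, -0.0012, -0.0697, 0.9976]
J5: z=[0.8746, -0.4837, -0.0327] o=[-0.3044, -0.8754, 0.2351] → [0.0476, 0.0780, 0.1190, 0.8746, -0.4837, -0.0327]
V = J·q̇ = [-1.0899, 0.1602, 0.5490, -0.2883, -0.3209, -1.2354]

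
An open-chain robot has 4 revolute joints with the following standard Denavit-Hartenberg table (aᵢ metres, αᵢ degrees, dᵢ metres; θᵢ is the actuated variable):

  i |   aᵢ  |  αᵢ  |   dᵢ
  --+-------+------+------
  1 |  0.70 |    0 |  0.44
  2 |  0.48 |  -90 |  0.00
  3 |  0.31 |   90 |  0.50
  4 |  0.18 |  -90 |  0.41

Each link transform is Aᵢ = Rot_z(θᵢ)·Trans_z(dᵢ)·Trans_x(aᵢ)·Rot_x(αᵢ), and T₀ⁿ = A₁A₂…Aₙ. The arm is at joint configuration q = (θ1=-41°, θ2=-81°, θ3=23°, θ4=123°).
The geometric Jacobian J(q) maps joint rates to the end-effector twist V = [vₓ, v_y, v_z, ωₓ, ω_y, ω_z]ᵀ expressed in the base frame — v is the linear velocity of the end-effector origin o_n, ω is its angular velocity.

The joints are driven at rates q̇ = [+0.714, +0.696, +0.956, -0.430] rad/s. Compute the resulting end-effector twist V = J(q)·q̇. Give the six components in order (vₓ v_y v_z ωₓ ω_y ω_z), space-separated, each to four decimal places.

o_n = [0.6377, -1.5126, 0.7346]
J₁: ẑ×o_n = [1.5126, 0.6377, -0.0000], ω = ẑ
J2: z=[0.0000, 0.0000, 1.0000] o=[0.5283, -0.4592, 0.4400] → [1.0533, 0.1094, -0.0000, 0.0000, 0.0000, 1.0000]
J3: z=[0.8480, -0.5299, 0.0000] o=[0.2739, -0.8663, 0.4400] → [-0.1561, -0.2498, -0.3553, 0.8480, -0.5299, 0.0000]
J4: z=[-0.2071, -0.3314, 0.9205] o=[0.5467, -1.3733, 0.3189] → [-0.0095, 0.1698, 0.0590, -0.2071, -0.3314, 0.9205]
V = J·q̇ = [1.6680, 0.2196, -0.3650, 0.8998, -0.3641, 1.0142]

1.6680 0.2196 -0.3650 0.8998 -0.3641 1.0142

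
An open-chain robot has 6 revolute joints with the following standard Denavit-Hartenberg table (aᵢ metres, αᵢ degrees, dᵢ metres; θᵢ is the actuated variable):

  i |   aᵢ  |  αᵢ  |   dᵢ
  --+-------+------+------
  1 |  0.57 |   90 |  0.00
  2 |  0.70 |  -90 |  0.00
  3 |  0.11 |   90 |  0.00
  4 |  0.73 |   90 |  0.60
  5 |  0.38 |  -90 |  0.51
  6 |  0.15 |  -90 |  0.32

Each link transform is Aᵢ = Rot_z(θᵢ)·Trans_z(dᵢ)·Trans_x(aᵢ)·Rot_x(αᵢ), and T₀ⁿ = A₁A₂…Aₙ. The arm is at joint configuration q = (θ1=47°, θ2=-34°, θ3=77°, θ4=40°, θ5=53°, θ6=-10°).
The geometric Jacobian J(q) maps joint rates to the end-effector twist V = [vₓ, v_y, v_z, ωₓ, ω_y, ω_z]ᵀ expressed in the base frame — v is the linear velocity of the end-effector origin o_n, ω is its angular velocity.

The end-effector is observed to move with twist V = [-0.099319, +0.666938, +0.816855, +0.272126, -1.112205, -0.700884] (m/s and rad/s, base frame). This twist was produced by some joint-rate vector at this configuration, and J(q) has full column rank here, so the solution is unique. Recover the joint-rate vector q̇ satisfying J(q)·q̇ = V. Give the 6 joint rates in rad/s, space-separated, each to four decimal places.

o_n = [1.0693, 2.2625, -1.1048]
J₁: ẑ×o_n = [-2.2625, 1.0693, 0.0000], ω = ẑ
J2: z=[0.7314, -0.6820, 0.0000] o=[0.3887, 0.4169, 0.0000] → [0.7535, 0.8080, 1.8140, 0.7314, -0.6820, 0.0000]
J3: z=[0.3814, 0.4090, 0.8290] o=[0.7845, 0.8413, -0.3914] → [-1.4700, 0.5082, 0.4255, 0.3814, 0.4090, 0.8290]
J4: z=[0.7154, 0.4374, -0.5449] o=[0.7201, 0.9294, -0.4053] → [0.4204, 0.3102, 0.8010, 0.7154, 0.4374, -0.5449]
J5: z=[-0.6684, 0.2015, -0.7159] o=[1.0010, 1.8316, -0.4135] → [0.1692, -0.5110, -0.3018, -0.6684, 0.2015, -0.7159]
J6: z=[0.5929, -0.4367, -0.6765] o=[0.8307, 2.2675, -0.8442] → [0.1104, -0.0069, 0.1013, 0.5929, -0.4367, -0.6765]
q̇ = J⁺·V = [0.7100, 0.7430, -0.5710, -0.2360, 0.6320, 0.9070]

0.7100 0.7430 -0.5710 -0.2360 0.6320 0.9070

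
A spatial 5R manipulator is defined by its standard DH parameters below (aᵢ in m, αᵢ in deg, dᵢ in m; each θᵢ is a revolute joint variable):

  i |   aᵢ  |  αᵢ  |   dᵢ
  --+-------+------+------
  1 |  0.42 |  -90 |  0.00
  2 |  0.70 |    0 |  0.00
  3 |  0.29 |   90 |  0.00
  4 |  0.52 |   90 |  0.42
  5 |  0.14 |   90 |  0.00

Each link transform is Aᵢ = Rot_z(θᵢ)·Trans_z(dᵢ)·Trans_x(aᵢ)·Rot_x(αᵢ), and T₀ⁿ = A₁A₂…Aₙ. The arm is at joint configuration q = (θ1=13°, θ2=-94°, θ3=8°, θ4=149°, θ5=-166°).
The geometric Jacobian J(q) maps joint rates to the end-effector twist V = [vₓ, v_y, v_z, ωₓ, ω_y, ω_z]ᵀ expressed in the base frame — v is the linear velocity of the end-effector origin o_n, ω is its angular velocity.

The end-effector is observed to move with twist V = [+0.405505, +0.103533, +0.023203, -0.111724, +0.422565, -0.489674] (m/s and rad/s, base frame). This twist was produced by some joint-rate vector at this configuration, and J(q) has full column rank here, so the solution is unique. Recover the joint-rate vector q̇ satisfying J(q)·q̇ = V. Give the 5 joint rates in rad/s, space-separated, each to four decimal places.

o_n = [-0.0608, 0.1890, 0.6860]
J₁: ẑ×o_n = [-0.1890, -0.0608, 0.0000], ω = ẑ
J2: z=[-0.2250, 0.9744, 0.0000] o=[0.4092, 0.0945, 0.0000] → [0.6685, 0.1543, 0.4368, -0.2250, 0.9744, 0.0000]
J3: z=[-0.2250, 0.9744, 0.0000] o=[0.3617, 0.0835, 0.6983] → [-0.0119, -0.0028, 0.3879, -0.2250, 0.9744, 0.0000]
J4: z=[-0.9720, -0.2244, 0.0698] o=[0.3814, 0.0880, 0.9876] → [0.0606, -0.3240, -0.1974, -0.9720, -0.2244, 0.0698]
J5: z=[-0.1578, 0.8433, 0.5138] o=[-0.1174, 0.2478, 0.5722] → [0.1261, 0.0470, -0.0384, -0.1578, 0.8433, 0.5138]
q̇ = J⁺·V = [-0.7080, 0.3200, -0.2440, 0.0290, 0.4210]

-0.7080 0.3200 -0.2440 0.0290 0.4210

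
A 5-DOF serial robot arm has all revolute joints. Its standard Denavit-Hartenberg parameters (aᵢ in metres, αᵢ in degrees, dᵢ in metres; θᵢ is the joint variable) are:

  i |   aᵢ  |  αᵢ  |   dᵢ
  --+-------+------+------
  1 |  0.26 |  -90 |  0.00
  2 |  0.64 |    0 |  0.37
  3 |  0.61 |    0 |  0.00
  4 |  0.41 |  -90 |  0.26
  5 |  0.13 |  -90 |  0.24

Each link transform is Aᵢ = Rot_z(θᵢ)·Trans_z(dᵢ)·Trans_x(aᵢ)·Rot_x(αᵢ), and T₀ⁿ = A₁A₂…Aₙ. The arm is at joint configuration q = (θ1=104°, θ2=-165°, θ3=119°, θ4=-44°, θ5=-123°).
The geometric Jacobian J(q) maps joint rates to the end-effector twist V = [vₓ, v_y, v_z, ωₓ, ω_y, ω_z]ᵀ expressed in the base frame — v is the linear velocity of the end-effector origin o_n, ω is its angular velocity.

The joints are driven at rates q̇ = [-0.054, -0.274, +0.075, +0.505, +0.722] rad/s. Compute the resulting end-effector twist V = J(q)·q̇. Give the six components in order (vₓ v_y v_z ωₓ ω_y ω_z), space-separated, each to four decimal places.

o_n = [-0.7910, 0.1177, 0.9436]
J₁: ẑ×o_n = [-0.1177, -0.7910, 0.0000], ω = ẑ
J2: z=[-0.9703, -0.2419, 0.0000] o=[-0.0629, 0.2523, 0.0000] → [-0.2283, 0.9156, -0.0455, -0.9703, -0.2419, 0.0000]
J3: z=[-0.9703, -0.2419, 0.0000] o=[-0.2724, -0.4371, 0.1656] → [-0.1882, 0.7549, -0.6637, -0.9703, -0.2419, 0.0000]
J4: z=[-0.9703, -0.2419, 0.0000] o=[-0.3749, -0.0259, 0.6044] → [-0.0821, 0.3291, -0.2400, -0.9703, -0.2419, 0.0000]
J5: z=[-0.2419, 0.9703, -0.0000] o=[-0.6271, -0.0888, 1.0144] → [-0.0687, -0.0171, 0.1090, -0.2419, 0.9703, -0.0000]
V = J·q̇ = [-0.0363, 0.0023, -0.0798, -0.4716, 0.6265, -0.0540]

-0.0363 0.0023 -0.0798 -0.4716 0.6265 -0.0540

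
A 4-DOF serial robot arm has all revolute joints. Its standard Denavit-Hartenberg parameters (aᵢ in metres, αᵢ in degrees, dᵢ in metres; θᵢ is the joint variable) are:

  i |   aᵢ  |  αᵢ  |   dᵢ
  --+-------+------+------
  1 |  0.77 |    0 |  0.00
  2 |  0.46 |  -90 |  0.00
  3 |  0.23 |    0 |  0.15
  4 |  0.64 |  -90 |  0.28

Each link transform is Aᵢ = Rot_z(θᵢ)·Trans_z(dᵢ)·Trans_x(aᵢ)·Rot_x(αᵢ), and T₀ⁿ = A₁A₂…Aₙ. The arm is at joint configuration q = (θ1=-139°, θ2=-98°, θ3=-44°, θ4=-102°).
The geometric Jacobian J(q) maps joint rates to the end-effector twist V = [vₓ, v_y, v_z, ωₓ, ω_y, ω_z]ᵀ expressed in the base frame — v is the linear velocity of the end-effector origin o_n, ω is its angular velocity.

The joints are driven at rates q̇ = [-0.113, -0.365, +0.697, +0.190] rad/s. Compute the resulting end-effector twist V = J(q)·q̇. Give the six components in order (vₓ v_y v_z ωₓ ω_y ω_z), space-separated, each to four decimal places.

-0.3645 0.6224 0.3553 -0.7439 -0.4831 -0.4780

o_n = [-0.9934, -0.6598, 0.5177]
J₁: ẑ×o_n = [0.6598, -0.9934, 0.0000], ω = ẑ
J2: z=[0.0000, 0.0000, 1.0000] o=[-0.5811, -0.5052, 0.0000] → [0.1546, -0.4123, 0.0000, 0.0000, 0.0000, 1.0000]
J3: z=[-0.8387, -0.5446, 0.0000] o=[-0.8317, -0.1194, 0.0000] → [-0.2819, 0.4341, 0.3651, -0.8387, -0.5446, 0.0000]
J4: z=[-0.8387, -0.5446, 0.0000] o=[-1.0476, -0.0623, 0.1598] → [-0.1949, 0.3001, 0.5306, -0.8387, -0.5446, 0.0000]
V = J·q̇ = [-0.3645, 0.6224, 0.3553, -0.7439, -0.4831, -0.4780]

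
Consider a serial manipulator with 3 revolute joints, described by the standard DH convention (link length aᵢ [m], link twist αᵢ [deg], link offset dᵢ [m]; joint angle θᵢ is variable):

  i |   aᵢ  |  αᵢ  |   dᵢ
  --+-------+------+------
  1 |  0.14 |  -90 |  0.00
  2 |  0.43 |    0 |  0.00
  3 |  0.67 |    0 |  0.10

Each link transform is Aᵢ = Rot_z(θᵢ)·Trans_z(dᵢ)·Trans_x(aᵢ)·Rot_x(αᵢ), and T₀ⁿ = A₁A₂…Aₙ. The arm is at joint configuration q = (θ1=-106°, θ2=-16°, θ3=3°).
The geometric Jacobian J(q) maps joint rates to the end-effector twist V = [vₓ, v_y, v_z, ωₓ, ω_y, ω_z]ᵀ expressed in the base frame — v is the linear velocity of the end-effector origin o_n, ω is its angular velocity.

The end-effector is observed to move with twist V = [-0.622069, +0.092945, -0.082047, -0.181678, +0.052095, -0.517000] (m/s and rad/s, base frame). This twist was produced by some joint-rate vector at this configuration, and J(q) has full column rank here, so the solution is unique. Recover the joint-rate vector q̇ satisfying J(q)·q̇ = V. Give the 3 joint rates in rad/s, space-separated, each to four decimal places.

-0.5170 0.4970 -0.6860

o_n = [-0.2363, -1.1870, 0.2692]
J₁: ẑ×o_n = [1.1870, -0.2363, 0.0000], ω = ẑ
J2: z=[0.9613, -0.2756, 0.0000] o=[-0.0386, -0.1346, 0.0000] → [-0.0742, -0.2588, -1.0662, 0.9613, -0.2756, 0.0000]
J3: z=[0.9613, -0.2756, 0.0000] o=[-0.1525, -0.5319, 0.1185] → [-0.0415, -0.1449, -0.6528, 0.9613, -0.2756, 0.0000]
q̇ = J⁺·V = [-0.5170, 0.4970, -0.6860]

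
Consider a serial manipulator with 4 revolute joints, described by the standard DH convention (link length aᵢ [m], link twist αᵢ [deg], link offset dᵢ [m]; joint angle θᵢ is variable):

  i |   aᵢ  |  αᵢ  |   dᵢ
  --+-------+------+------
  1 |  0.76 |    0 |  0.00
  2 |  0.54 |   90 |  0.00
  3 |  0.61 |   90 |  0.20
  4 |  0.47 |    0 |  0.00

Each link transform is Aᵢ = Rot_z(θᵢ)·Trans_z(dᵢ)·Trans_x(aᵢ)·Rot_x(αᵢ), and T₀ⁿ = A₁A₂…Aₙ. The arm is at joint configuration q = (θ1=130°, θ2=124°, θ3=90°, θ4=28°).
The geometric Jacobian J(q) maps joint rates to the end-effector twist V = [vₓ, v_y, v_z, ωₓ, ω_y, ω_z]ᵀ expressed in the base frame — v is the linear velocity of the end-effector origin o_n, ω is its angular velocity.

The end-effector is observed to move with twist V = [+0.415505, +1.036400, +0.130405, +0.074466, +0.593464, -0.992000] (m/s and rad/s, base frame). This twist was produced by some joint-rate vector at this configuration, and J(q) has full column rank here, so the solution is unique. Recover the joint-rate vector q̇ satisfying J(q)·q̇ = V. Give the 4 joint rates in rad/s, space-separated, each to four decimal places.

-0.9510 -0.0410 0.0920 -0.5910

o_n = [-1.0417, 0.1791, 1.0250]
J₁: ẑ×o_n = [-0.1791, -1.0417, 0.0000], ω = ẑ
J2: z=[0.0000, 0.0000, 1.0000] o=[-0.4885, 0.5822, 0.0000] → [0.4031, -0.5532, 0.0000, 0.0000, 0.0000, 1.0000]
J3: z=[-0.9613, 0.2756, 0.0000] o=[-0.6374, 0.0631, 0.0000] → [0.2825, 0.9853, 0.0000, -0.9613, 0.2756, 0.0000]
J4: z=[-0.2756, -0.9613, -0.0000] o=[-0.8296, 0.1182, 0.6100] → [-0.3989, 0.1144, -0.2207, -0.2756, -0.9613, -0.0000]
q̇ = J⁺·V = [-0.9510, -0.0410, 0.0920, -0.5910]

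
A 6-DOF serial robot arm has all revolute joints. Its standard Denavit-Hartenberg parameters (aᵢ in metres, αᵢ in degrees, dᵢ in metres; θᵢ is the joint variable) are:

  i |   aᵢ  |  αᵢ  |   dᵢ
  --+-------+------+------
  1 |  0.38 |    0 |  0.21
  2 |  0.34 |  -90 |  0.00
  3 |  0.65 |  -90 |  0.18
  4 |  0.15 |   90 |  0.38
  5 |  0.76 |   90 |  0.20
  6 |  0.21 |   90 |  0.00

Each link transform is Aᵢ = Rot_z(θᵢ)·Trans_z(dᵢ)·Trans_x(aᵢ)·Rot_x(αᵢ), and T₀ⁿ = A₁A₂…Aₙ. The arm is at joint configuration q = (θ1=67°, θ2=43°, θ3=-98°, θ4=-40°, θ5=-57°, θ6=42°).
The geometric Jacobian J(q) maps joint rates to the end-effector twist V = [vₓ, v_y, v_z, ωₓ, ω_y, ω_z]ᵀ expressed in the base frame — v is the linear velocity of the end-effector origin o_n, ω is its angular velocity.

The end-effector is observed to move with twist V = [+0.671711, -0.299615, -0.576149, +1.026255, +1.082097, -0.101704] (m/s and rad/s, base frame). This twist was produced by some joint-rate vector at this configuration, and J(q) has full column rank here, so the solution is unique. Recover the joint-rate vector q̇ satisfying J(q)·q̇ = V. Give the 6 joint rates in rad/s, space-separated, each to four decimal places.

o_n = [-0.5983, -0.1069, 1.0752]
J₁: ẑ×o_n = [0.1069, -0.5983, 0.0000], ω = ẑ
J2: z=[0.0000, 0.0000, 1.0000] o=[0.1485, 0.3498, 0.2100] → [0.4566, -0.7468, 0.0000, 0.0000, 0.0000, 1.0000]
J3: z=[-0.9397, -0.3420, 0.0000] o=[0.0322, 0.6693, 0.2100] → [-0.2959, 0.8130, 0.5137, -0.9397, -0.3420, 0.0000]
J4: z=[-0.3387, 0.9305, 0.1392] o=[-0.1060, 0.5227, 0.8537] → [0.2937, 0.0065, 0.6714, -0.3387, 0.9305, 0.1392]
J5: z=[-0.7504, -0.1779, -0.6365] o=[-0.3199, 0.8283, 1.0203] → [-0.6050, 0.2184, 0.6522, -0.7504, -0.1779, -0.6365]
J6: z=[0.6605, -0.2384, -0.7120] o=[-0.4890, 0.0671, 1.1183] → [-0.1136, 0.1064, -0.1410, 0.6605, -0.2384, -0.7120]
q̇ = J⁺·V = [-0.4140, -0.5750, -0.9340, 0.5590, -0.8120, -0.4110]

-0.4140 -0.5750 -0.9340 0.5590 -0.8120 -0.4110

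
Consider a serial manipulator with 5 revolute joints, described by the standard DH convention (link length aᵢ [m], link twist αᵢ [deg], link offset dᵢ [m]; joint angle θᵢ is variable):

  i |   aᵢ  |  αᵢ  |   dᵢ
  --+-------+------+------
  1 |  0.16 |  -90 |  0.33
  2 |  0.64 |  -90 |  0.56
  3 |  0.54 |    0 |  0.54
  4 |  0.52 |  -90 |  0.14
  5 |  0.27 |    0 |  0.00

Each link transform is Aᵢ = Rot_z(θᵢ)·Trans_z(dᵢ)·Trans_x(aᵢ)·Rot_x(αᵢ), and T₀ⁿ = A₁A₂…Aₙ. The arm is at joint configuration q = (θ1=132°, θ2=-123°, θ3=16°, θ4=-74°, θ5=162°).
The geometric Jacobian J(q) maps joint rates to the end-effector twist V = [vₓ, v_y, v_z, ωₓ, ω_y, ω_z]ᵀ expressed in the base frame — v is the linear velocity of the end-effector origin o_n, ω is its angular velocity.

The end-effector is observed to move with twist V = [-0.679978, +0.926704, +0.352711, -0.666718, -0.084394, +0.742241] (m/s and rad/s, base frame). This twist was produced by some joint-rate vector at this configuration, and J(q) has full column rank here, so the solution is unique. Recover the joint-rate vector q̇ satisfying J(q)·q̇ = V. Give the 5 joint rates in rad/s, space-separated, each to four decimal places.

o_n = [-0.4400, -0.4594, 1.7440]
J₁: ẑ×o_n = [0.4594, -0.4400, 0.0000], ω = ẑ
J2: z=[-0.7431, -0.6691, 0.0000] o=[-0.1071, 0.1189, 0.3300] → [-0.9461, 1.0508, 0.2069, -0.7431, -0.6691, 0.0000]
J3: z=[-0.5612, 0.6233, 0.5446] o=[-0.2900, -0.5148, 0.8667] → [0.5165, 0.4106, 0.0624, -0.5612, 0.6233, 0.5446]
J4: z=[-0.5612, 0.6233, 0.5446] o=[-0.2932, -0.2888, 1.5962] → [0.1850, 0.0030, 0.1872, -0.5612, 0.6233, 0.5446]
J5: z=[0.7029, 0.0113, 0.7112] o=[-0.5991, -0.6081, 1.9035] → [-0.1076, 0.2253, 0.1028, 0.7029, 0.0113, 0.7112]
q̇ = J⁺·V = [0.0180, 0.8010, -0.0370, 0.7530, 0.4700]

0.0180 0.8010 -0.0370 0.7530 0.4700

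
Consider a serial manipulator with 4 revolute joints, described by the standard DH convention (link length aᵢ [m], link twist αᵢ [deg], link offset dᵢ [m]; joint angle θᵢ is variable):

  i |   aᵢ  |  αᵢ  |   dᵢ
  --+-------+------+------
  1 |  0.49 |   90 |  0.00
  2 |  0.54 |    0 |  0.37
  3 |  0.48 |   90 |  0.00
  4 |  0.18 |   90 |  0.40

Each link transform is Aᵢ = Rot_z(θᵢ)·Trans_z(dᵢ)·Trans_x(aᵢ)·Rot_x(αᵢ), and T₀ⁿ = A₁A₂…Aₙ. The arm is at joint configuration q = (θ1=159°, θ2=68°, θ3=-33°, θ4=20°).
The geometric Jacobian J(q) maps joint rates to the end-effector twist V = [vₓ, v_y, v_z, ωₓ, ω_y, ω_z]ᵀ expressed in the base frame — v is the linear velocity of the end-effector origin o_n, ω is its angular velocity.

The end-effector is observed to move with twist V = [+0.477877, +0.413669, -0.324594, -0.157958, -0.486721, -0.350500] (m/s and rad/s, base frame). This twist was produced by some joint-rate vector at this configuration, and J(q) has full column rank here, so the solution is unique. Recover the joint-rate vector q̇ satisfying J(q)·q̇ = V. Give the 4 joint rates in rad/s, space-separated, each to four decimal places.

o_n = [-1.2023, 0.9238, 0.5454]
J₁: ẑ×o_n = [-0.9238, -1.2023, 0.0000], ω = ẑ
J2: z=[0.3584, 0.9336, 0.0000] o=[-0.4575, 0.1756, 0.0000] → [0.5091, -0.1954, 0.9635, 0.3584, 0.9336, 0.0000]
J3: z=[0.3584, 0.9336, 0.0000] o=[-0.5137, 0.5935, 0.5007] → [0.0417, -0.0160, 0.7612, 0.3584, 0.9336, 0.0000]
J4: z=[-0.5355, 0.2056, -0.8192] o=[-0.8808, 0.7344, 0.7760] → [0.1077, 0.1398, -0.0353, -0.5355, 0.2056, -0.8192]
q̇ = J⁺·V = [-0.3890, 0.3100, -0.8210, -0.0470]

-0.3890 0.3100 -0.8210 -0.0470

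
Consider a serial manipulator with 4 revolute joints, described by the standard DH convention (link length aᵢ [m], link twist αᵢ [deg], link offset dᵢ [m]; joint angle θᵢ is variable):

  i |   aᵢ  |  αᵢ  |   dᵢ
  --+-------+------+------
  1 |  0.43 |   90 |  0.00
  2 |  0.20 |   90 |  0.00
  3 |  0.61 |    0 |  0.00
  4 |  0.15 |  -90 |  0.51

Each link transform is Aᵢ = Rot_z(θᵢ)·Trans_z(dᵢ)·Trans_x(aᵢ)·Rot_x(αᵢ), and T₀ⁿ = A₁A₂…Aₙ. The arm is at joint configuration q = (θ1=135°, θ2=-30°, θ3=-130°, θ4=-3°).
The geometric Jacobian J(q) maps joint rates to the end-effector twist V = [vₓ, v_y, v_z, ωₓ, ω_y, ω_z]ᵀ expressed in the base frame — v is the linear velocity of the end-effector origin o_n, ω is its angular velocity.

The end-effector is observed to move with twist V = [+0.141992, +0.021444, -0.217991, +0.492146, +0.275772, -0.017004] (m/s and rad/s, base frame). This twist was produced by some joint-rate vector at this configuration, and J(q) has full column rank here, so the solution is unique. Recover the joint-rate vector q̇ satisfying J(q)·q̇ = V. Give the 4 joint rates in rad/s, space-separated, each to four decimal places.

o_n = [-0.3515, -0.4645, -0.2945]
J₁: ẑ×o_n = [0.4645, -0.3515, 0.0000], ω = ẑ
J2: z=[0.7071, 0.7071, 0.0000] o=[-0.3041, 0.3041, 0.0000] → [-0.2082, 0.2082, -0.5100, 0.7071, 0.7071, 0.0000]
J3: z=[0.3536, -0.3536, -0.8660] o=[-0.4265, 0.4265, -0.1000] → [-0.7029, 0.0037, -0.2885, 0.3536, -0.3536, -0.8660]
J4: z=[0.3536, -0.3536, -0.8660] o=[-0.5168, -0.1440, 0.0961] → [-0.1395, -0.0052, -0.0549, 0.3536, -0.3536, -0.8660]
q̇ = J⁺·V = [0.2480, 0.5430, -0.3240, 0.6300]

0.2480 0.5430 -0.3240 0.6300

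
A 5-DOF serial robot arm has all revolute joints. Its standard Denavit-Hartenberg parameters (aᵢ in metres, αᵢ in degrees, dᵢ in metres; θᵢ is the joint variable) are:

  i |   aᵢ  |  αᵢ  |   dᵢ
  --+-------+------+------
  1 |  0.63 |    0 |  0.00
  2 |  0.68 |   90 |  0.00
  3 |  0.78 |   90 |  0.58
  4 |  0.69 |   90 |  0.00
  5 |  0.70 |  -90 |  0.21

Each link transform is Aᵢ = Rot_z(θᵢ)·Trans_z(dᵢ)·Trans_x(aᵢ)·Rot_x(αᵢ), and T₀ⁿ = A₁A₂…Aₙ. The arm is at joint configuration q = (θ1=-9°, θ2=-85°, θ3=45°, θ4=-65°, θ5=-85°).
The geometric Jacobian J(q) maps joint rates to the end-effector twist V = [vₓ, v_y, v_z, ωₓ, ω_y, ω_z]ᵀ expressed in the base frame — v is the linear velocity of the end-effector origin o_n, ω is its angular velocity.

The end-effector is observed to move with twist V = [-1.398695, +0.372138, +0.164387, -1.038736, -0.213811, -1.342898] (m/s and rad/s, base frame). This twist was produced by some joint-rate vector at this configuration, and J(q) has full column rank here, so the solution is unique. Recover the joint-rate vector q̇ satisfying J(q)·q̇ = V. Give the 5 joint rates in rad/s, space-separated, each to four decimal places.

-0.7510 -0.6740 0.9000 0.1440 -0.2870

o_n = [0.7534, -0.9380, 1.1345]
J₁: ẑ×o_n = [0.9380, 0.7534, -0.0000], ω = ẑ
J2: z=[0.0000, 0.0000, 1.0000] o=[0.6222, -0.0986, 0.0000] → [0.8395, 0.1312, -0.0000, 0.0000, 0.0000, 1.0000]
J3: z=[-0.9976, 0.0698, 0.0000] o=[0.5748, -0.7769, 0.0000] → [0.0791, 1.1317, 0.1483, -0.9976, 0.0698, 0.0000]
J4: z=[-0.0493, -0.7054, -0.7071] o=[-0.0423, -1.2866, 0.5515] → [-0.1647, -0.5339, 0.5440, -0.0493, -0.7054, -0.7071]
J5: z=[0.4663, 0.6098, -0.6409] o=[0.5672, -1.5360, 0.7577] → [0.6129, -0.2950, 0.1652, 0.4663, 0.6098, -0.6409]
q̇ = J⁺·V = [-0.7510, -0.6740, 0.9000, 0.1440, -0.2870]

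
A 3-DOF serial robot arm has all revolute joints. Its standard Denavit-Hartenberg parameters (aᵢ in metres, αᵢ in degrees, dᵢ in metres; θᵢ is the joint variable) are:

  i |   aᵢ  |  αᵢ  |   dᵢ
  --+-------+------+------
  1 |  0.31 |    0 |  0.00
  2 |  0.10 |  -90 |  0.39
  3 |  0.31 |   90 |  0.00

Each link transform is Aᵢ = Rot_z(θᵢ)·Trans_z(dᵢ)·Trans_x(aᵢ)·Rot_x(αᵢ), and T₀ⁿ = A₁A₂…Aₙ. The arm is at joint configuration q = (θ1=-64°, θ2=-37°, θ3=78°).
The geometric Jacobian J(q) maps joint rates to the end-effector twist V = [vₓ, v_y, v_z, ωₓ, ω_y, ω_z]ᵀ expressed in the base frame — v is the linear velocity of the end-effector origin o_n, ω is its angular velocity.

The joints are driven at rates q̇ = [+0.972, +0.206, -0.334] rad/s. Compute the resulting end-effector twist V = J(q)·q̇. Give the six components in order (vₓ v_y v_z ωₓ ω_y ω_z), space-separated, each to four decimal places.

0.4417 -0.0043 0.0215 -0.3279 0.0637 1.1780

o_n = [0.1045, -0.4401, 0.0868]
J₁: ẑ×o_n = [0.4401, 0.1045, -0.0000], ω = ẑ
J2: z=[0.0000, 0.0000, 1.0000] o=[0.1359, -0.2786, 0.0000] → [0.1614, -0.0314, 0.0000, 0.0000, 0.0000, 1.0000]
J3: z=[0.9816, -0.1908, 0.0000] o=[0.1168, -0.3768, 0.3900] → [0.0579, 0.2977, -0.0645, 0.9816, -0.1908, 0.0000]
V = J·q̇ = [0.4417, -0.0043, 0.0215, -0.3279, 0.0637, 1.1780]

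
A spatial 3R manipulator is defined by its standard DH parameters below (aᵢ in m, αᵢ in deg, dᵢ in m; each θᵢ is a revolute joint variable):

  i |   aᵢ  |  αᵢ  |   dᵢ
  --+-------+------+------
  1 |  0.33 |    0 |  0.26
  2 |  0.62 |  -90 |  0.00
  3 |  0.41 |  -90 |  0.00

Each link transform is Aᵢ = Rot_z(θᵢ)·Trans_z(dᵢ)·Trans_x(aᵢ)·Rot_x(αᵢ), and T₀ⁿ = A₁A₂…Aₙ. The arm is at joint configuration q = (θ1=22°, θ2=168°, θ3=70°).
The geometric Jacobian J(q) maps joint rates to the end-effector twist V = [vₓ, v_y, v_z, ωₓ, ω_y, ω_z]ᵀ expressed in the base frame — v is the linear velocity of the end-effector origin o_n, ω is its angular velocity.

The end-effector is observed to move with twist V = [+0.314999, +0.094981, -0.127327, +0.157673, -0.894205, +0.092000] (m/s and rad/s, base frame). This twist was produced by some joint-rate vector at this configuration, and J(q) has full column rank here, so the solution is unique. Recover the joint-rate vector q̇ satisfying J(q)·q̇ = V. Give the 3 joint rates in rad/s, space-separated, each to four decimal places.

o_n = [-0.4427, -0.0084, -0.1253]
J₁: ẑ×o_n = [0.0084, -0.4427, 0.0000], ω = ẑ
J2: z=[0.0000, 0.0000, 1.0000] o=[0.3060, 0.1236, 0.2600] → [0.1320, -0.7487, 0.0000, 0.0000, 0.0000, 1.0000]
J3: z=[0.1736, -0.9848, 0.0000] o=[-0.3046, 0.0160, 0.2600] → [0.3794, 0.0669, -0.1402, 0.1736, -0.9848, 0.0000]
q̇ = J⁺·V = [0.3370, -0.2450, 0.9080]

0.3370 -0.2450 0.9080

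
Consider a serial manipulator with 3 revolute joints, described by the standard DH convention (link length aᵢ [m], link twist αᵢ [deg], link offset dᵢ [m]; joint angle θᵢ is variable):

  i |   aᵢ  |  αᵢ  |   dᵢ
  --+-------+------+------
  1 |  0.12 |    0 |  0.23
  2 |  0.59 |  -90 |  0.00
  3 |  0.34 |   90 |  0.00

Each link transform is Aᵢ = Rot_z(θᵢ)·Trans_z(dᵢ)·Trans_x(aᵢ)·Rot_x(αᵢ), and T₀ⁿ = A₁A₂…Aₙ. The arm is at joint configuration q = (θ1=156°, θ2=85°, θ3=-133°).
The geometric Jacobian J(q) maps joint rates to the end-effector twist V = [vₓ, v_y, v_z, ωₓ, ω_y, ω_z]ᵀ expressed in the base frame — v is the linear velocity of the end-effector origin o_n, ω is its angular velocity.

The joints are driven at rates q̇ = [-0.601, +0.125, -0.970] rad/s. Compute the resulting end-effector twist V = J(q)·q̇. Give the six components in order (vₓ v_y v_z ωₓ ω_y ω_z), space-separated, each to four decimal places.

o_n = [-0.2832, -0.2644, 0.4787]
J₁: ẑ×o_n = [0.2644, -0.2832, 0.0000], ω = ẑ
J2: z=[0.0000, 0.0000, 1.0000] o=[-0.1096, 0.0488, 0.2300] → [0.3132, -0.1736, 0.0000, 0.0000, 0.0000, 1.0000]
J3: z=[0.8746, -0.4848, 0.0000] o=[-0.3957, -0.4672, 0.2300] → [-0.1206, -0.2175, 0.2319, 0.8746, -0.4848, 0.0000]
V = J·q̇ = [-0.0028, 0.3595, -0.2249, -0.8484, 0.4703, -0.4760]

-0.0028 0.3595 -0.2249 -0.8484 0.4703 -0.4760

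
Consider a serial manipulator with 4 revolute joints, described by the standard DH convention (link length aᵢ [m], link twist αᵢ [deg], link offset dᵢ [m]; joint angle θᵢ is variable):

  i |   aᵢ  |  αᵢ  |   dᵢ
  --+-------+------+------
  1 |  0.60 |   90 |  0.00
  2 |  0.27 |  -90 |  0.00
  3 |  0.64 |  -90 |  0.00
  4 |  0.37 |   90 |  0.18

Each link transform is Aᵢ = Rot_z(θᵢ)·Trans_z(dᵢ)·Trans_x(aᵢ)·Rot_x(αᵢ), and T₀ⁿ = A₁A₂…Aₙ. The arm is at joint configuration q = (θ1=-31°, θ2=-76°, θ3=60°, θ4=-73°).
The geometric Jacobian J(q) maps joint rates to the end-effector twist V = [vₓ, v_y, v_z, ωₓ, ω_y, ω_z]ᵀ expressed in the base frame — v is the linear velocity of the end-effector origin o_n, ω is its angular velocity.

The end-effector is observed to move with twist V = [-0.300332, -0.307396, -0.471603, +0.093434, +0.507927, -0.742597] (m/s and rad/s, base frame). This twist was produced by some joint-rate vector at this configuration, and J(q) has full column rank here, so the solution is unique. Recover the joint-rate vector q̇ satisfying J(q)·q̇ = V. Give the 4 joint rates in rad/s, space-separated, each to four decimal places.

o_n = [1.2899, 0.0859, -0.3881]
J₁: ẑ×o_n = [-0.0859, 1.2899, 0.0000], ω = ẑ
J2: z=[-0.5150, -0.8572, 0.0000] o=[0.5143, -0.3090, 0.0000] → [0.3327, -0.1999, 0.4614, -0.5150, -0.8572, 0.0000]
J3: z=[0.8317, -0.4997, 0.2419] o=[0.5703, -0.3427, -0.2620] → [-0.0406, 0.2790, 0.7160, 0.8317, -0.4997, 0.2419]
J4: z=[0.0779, 0.5365, 0.8403] o=[0.9221, 0.0926, -0.5725] → [0.1045, 0.2947, -0.1978, 0.0779, 0.5365, 0.8403]
q̇ = J⁺·V = [-0.1520, -0.7890, -0.3190, -0.6110]

-0.1520 -0.7890 -0.3190 -0.6110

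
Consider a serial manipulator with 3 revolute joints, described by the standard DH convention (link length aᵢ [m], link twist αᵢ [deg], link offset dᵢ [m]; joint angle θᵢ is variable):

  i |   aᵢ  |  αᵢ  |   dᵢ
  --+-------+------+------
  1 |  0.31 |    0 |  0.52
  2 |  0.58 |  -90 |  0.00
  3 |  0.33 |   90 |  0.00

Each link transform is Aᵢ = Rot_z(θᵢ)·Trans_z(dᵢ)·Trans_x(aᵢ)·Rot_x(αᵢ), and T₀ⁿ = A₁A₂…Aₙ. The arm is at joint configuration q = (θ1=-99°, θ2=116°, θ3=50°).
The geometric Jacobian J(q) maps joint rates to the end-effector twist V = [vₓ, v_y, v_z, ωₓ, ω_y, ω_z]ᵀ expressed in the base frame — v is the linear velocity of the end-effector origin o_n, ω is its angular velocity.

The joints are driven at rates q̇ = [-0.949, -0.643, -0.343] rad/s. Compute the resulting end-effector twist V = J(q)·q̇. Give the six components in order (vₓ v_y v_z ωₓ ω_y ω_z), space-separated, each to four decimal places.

o_n = [0.7090, -0.0746, 0.2672]
J₁: ẑ×o_n = [0.0746, 0.7090, -0.0000], ω = ẑ
J2: z=[0.0000, 0.0000, 1.0000] o=[-0.0485, -0.3062, 0.5200] → [-0.2316, 0.7575, 0.0000, 0.0000, 0.0000, 1.0000]
J3: z=[-0.2924, 0.9563, 0.0000] o=[0.5062, -0.1366, 0.5200] → [-0.2417, -0.0739, -0.2121, -0.2924, 0.9563, 0.0000]
V = J·q̇ = [0.1610, -1.1346, 0.0728, 0.1003, -0.3280, -1.5920]

0.1610 -1.1346 0.0728 0.1003 -0.3280 -1.5920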